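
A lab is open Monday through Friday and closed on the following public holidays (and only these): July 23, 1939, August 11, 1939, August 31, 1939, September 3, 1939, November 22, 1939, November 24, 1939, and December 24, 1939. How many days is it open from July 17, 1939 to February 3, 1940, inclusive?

141

July 17, 1939 is a Monday.
The range spans 202 days (inclusive of both endpoints).
202 = 7 × 28 + 6, so there are 28 full weeks plus 6 extra days.
Each full week contributes 5 weekdays (Mon–Fri): 28 × 5 = 140.
The 6 extra days are Monday, Tuesday, Wednesday, Thursday, Friday, Saturday — 5 of them qualify.
Total: 140 + 5 = 145.
Holidays: July 23, 1939 (Sun); August 11, 1939 (Fri); August 31, 1939 (Thu); September 3, 1939 (Sun); November 22, 1939 (Wed); November 24, 1939 (Fri); December 24, 1939 (Sun).
4 of the 7 holidays fall on weekdays; the rest are weekends and were already excluded.
Business days: 145 − 4 = 141.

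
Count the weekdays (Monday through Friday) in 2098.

2098-01-01 is a Wednesday.
The range spans 365 days (inclusive of both endpoints).
365 = 7 × 52 + 1, so there are 52 full weeks plus 1 extra day.
Each full week contributes 5 weekdays (Mon–Fri): 52 × 5 = 260.
The 1 extra day is Wednesday — 1 of them qualifies.
Total: 260 + 1 = 261.

261 weekdays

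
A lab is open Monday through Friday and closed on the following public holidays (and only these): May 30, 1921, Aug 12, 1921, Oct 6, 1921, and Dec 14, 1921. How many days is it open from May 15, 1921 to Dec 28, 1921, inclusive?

159 business days

May 15, 1921 is a Sunday.
From May 15, 1921 to Dec 28, 1921 is 228 days inclusive.
228 = 7 × 32 + 4, so there are 32 full weeks plus 4 extra days.
Each full week contributes 5 weekdays (Mon–Fri): 32 × 5 = 160.
The 4 extra days are Sun, Mon, Tue, Wed — 3 of them qualify.
Total: 160 + 3 = 163.
Holidays: May 30, 1921 (Mon); Aug 12, 1921 (Fri); Oct 6, 1921 (Thu); Dec 14, 1921 (Wed).
All 4 holidays fall on weekdays, so subtract 4.
Business days: 163 − 4 = 159.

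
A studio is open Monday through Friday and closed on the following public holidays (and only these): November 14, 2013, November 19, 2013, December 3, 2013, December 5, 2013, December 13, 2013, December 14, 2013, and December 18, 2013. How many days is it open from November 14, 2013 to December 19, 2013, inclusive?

20 working days

November 14, 2013 is a Thursday.
From November 14, 2013 to December 19, 2013 is 36 days inclusive.
36 = 7 × 5 + 1, so there are 5 full weeks plus 1 extra day.
Each full week contributes 5 weekdays (Mon–Fri): 5 × 5 = 25.
The 1 extra day is Thu — 1 of them qualifies.
Total: 25 + 1 = 26.
Holidays: November 14, 2013 (Thu); November 19, 2013 (Tue); December 3, 2013 (Tue); December 5, 2013 (Thu); December 13, 2013 (Fri); December 14, 2013 (Sat); December 18, 2013 (Wed).
6 of the 7 holidays fall on weekdays; the rest are weekends and were already excluded.
Business days: 26 − 6 = 20.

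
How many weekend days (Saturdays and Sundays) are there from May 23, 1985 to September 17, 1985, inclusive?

May 23, 1985 is a Thursday.
That's 118 days from start to end, counting both.
118 = 7 × 16 + 6, so there are 16 full weeks plus 6 extra days.
Each full week contributes 2 weekend days (Sat, Sun): 16 × 2 = 32.
The 6 extra days are Thursday, Friday, Saturday, Sunday, Monday, Tuesday — 2 of them qualify.
Total: 32 + 2 = 34.

34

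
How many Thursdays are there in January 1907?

5

1907-01-01 is a Tuesday.
The range spans 31 days (inclusive of both endpoints).
31 = 7 × 4 + 3, so there are 4 full weeks plus 3 extra days.
Each full week contributes one Thursday: 4 so far.
The 3 extra days are Tue, Wed, Thu — 1 of them qualifies.
Total: 4 + 1 = 5.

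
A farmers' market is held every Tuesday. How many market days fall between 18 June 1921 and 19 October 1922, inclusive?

70 Tuesdays

18 June 1921 is a Saturday.
From 18 June 1921 to 19 October 1922 is 489 days inclusive.
489 = 7 × 69 + 6, so there are 69 full weeks plus 6 extra days.
Each full week contributes one Tuesday: 69 so far.
The 6 extra days are Sat, Sun, Mon, Tue, Wed, Thu — 1 of them qualifies.
Total: 69 + 1 = 70.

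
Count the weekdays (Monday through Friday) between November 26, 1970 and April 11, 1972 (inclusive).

359

November 26, 1970 is a Thursday.
That's 503 days from start to end, counting both.
503 = 7 × 71 + 6, so there are 71 full weeks plus 6 extra days.
Each full week contributes 5 weekdays (Mon–Fri): 71 × 5 = 355.
The 6 extra days are Thu, Fri, Sat, Sun, Mon, Tue — 4 of them qualify.
Total: 355 + 4 = 359.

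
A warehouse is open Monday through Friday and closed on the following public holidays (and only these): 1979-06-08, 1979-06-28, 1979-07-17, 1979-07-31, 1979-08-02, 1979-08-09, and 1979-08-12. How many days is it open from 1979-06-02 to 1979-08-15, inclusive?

47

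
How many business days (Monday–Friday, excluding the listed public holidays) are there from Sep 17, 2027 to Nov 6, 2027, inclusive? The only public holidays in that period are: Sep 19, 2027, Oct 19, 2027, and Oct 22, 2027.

34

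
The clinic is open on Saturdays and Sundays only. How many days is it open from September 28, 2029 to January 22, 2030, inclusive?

34

September 28, 2029 is a Friday.
The range spans 117 days (inclusive of both endpoints).
117 = 7 × 16 + 5, so there are 16 full weeks plus 5 extra days.
Each full week contributes 2 days from the set (Sat, Sun): 16 × 2 = 32.
The 5 extra days are Friday, Saturday, Sunday, Monday, Tuesday — 2 of them qualify.
Total: 32 + 2 = 34.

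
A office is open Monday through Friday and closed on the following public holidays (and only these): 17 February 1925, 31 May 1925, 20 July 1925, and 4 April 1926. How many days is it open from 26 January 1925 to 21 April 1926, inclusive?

26 January 1925 is a Monday.
That's 451 days from start to end, counting both.
451 = 7 × 64 + 3, so there are 64 full weeks plus 3 extra days.
Each full week contributes 5 weekdays (Mon–Fri): 64 × 5 = 320.
The 3 extra days are Mon, Tue, Wed — 3 of them qualify.
Total: 320 + 3 = 323.
Holidays: 17 February 1925 (Tue); 31 May 1925 (Sun); 20 July 1925 (Mon); 4 April 1926 (Sun).
2 of the 4 holidays fall on weekdays; the rest are weekends and were already excluded.
Business days: 323 − 2 = 321.

321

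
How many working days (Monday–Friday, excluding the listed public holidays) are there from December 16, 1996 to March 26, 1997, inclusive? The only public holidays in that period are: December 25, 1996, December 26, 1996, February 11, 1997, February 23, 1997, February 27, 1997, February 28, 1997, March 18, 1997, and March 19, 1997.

66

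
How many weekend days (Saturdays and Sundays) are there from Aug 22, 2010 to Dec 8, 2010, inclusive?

Aug 22, 2010 is a Sunday.
From Aug 22, 2010 to Dec 8, 2010 is 109 days inclusive.
109 = 7 × 15 + 4, so there are 15 full weeks plus 4 extra days.
Each full week contributes 2 weekend days (Sat, Sun): 15 × 2 = 30.
The 4 extra days are Sun, Mon, Tue, Wed — 1 of them qualifies.
Total: 30 + 1 = 31.

31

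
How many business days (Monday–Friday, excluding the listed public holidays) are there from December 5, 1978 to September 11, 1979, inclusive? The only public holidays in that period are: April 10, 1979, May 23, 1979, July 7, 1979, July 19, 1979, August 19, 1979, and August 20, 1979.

December 5, 1978 is a Tuesday.
From December 5, 1978 to September 11, 1979 is 281 days inclusive.
281 = 7 × 40 + 1, so there are 40 full weeks plus 1 extra day.
Each full week contributes 5 weekdays (Mon–Fri): 40 × 5 = 200.
The 1 extra day is Tuesday — 1 of them qualifies.
Total: 200 + 1 = 201.
Holidays: April 10, 1979 (Tue); May 23, 1979 (Wed); July 7, 1979 (Sat); July 19, 1979 (Thu); August 19, 1979 (Sun); August 20, 1979 (Mon).
4 of the 6 holidays fall on weekdays; the rest are weekends and were already excluded.
Business days: 201 − 4 = 197.

197 business days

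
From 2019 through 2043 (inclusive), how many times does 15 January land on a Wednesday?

4

Day of week of January 15 in each year:
2019: Tue, 2020: Wed ✓, 2021: Fri, 2022: Sat, 2023: Sun, 2024: Mon, 2025: Wed ✓, 2026: Thu, 2027: Fri, 2028: Sat, 2029: Mon, 2030: Tue, 2031: Wed ✓, 2032: Thu, 2033: Sat, 2034: Sun, 2035: Mon, 2036: Tue, 2037: Thu, 2038: Fri, 2039: Sat, 2040: Sun, 2041: Tue, 2042: Wed ✓, 2043: Thu
Wednesdays: 2020, 2025, 2031, 2042.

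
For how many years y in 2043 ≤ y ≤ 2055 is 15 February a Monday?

3

Day of week of February 15 in each year:
2043: Sun, 2044: Mon ✓, 2045: Wed, 2046: Thu, 2047: Fri, 2048: Sat, 2049: Mon ✓, 2050: Tue, 2051: Wed, 2052: Thu, 2053: Sat, 2054: Sun, 2055: Mon ✓
Mondays: 2044, 2049, 2055.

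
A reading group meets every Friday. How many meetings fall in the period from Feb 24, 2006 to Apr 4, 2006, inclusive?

6

Feb 24, 2006 is a Friday.
From Feb 24, 2006 to Apr 4, 2006 is 40 days inclusive.
40 = 7 × 5 + 5, so there are 5 full weeks plus 5 extra days.
Each full week contributes one Friday: 5 so far.
The 5 extra days are Friday, Saturday, Sunday, Monday, Tuesday — 1 of them qualifies.
Total: 5 + 1 = 6.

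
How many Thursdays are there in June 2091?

4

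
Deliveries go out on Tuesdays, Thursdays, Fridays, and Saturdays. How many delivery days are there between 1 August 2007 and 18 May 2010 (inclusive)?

1 August 2007 is a Wednesday.
The range spans 1022 days (inclusive of both endpoints).
1022 = 7 × 146, so the span is exactly 146 full weeks.
Each full week contributes 4 days from the set (Tue, Thu, Fri, Sat): 146 × 4 = 584.

584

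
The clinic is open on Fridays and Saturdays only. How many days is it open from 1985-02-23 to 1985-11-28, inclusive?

79

1985-02-23 is a Saturday.
The range spans 279 days (inclusive of both endpoints).
279 = 7 × 39 + 6, so there are 39 full weeks plus 6 extra days.
Each full week contributes 2 days from the set (Fri, Sat): 39 × 2 = 78.
The 6 extra days are Sat, Sun, Mon, Tue, Wed, Thu — 1 of them qualifies.
Total: 78 + 1 = 79.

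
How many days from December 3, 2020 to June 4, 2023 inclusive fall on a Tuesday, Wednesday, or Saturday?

391

December 3, 2020 is a Thursday.
From December 3, 2020 to June 4, 2023 is 914 days inclusive.
914 = 7 × 130 + 4, so there are 130 full weeks plus 4 extra days.
Each full week contributes 3 days from the set (Tue, Wed, Sat): 130 × 3 = 390.
The 4 extra days are Thursday, Friday, Saturday, Sunday — 1 of them qualifies.
Total: 390 + 1 = 391.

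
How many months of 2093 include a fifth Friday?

4

A month has five Fridays exactly when Friday falls within its first (length − 28) days.
Jan: 31 days, starts Thu → 5 of Thu, Fri, Sat ✓
Feb: 28 days, starts Sun → 5 of (none)
Mar: 31 days, starts Sun → 5 of Sun, Mon, Tue
Apr: 30 days, starts Wed → 5 of Wed, Thu
May: 31 days, starts Fri → 5 of Fri, Sat, Sun ✓
Jun: 30 days, starts Mon → 5 of Mon, Tue
Jul: 31 days, starts Wed → 5 of Wed, Thu, Fri ✓
Aug: 31 days, starts Sat → 5 of Sat, Sun, Mon
Sep: 30 days, starts Tue → 5 of Tue, Wed
Oct: 31 days, starts Thu → 5 of Thu, Fri, Sat ✓
Nov: 30 days, starts Sun → 5 of Sun, Mon
Dec: 31 days, starts Tue → 5 of Tue, Wed, Thu
Months with five Fridays: Jan, May, Jul, Oct.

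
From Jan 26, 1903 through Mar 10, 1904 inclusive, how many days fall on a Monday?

59

Jan 26, 1903 is a Monday.
From Jan 26, 1903 to Mar 10, 1904 is 410 days inclusive.
410 = 7 × 58 + 4, so there are 58 full weeks plus 4 extra days.
Each full week contributes one Monday: 58 so far.
The 4 extra days are Monday, Tuesday, Wednesday, Thursday — 1 of them qualifies.
Total: 58 + 1 = 59.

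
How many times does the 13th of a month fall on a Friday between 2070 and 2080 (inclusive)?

Friday-the-13ths by year:
2070: Jun
2071: Feb, Mar, Nov
2072: May
2073: Jan, Oct
2074: Apr, Jul
2075: Sep, Dec
2076: Mar, Nov
2077: Aug
2078: May
2079: Jan, Oct
2080: Sep, Dec

19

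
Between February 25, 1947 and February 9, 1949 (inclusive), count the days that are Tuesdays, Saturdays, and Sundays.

February 25, 1947 is a Tuesday.
From February 25, 1947 to February 9, 1949 is 716 days inclusive.
716 = 7 × 102 + 2, so there are 102 full weeks plus 2 extra days.
Each full week contributes 3 days from the set (Tue, Sat, Sun): 102 × 3 = 306.
The 2 extra days are Tuesday, Wednesday — 1 of them qualifies.
Total: 306 + 1 = 307.

307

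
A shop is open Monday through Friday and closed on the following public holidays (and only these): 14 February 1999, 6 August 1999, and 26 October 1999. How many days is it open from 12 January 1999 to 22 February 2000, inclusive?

289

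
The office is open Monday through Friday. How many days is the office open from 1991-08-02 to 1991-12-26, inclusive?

105 weekdays

1991-08-02 is a Friday.
The range spans 147 days (inclusive of both endpoints).
147 = 7 × 21, so the span is exactly 21 full weeks.
Each full week contributes 5 weekdays (Mon–Fri): 21 × 5 = 105.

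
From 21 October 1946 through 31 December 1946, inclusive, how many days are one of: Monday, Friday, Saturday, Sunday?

41

21 October 1946 is a Monday.
The range spans 72 days (inclusive of both endpoints).
72 = 7 × 10 + 2, so there are 10 full weeks plus 2 extra days.
Each full week contributes 4 days from the set (Mon, Fri, Sat, Sun): 10 × 4 = 40.
The 2 extra days are Mon, Tue — 1 of them qualifies.
Total: 40 + 1 = 41.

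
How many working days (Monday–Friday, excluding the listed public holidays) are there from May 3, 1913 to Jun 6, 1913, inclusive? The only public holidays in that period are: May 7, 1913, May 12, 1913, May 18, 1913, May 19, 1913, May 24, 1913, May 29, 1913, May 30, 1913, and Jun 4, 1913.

19 working days

May 3, 1913 is a Saturday.
That's 35 days from start to end, counting both.
35 = 7 × 5, so the span is exactly 5 full weeks.
Each full week contributes 5 weekdays (Mon–Fri): 5 × 5 = 25.
Holidays: May 7, 1913 (Wed); May 12, 1913 (Mon); May 18, 1913 (Sun); May 19, 1913 (Mon); May 24, 1913 (Sat); May 29, 1913 (Thu); May 30, 1913 (Fri); Jun 4, 1913 (Wed).
6 of the 8 holidays fall on weekdays; the rest are weekends and were already excluded.
Business days: 25 − 6 = 19.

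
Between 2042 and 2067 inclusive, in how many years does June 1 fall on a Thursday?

Day of week of June 1 in each year:
2042: Sun, 2043: Mon, 2044: Wed, 2045: Thu ✓, 2046: Fri, 2047: Sat, 2048: Mon, 2049: Tue, 2050: Wed, 2051: Thu ✓, 2052: Sat, 2053: Sun, 2054: Mon, 2055: Tue, 2056: Thu ✓, 2057: Fri, 2058: Sat, 2059: Sun, 2060: Tue, 2061: Wed, 2062: Thu ✓, 2063: Fri, 2064: Sun, 2065: Mon, 2066: Tue, 2067: Wed
Thursdays: 2045, 2051, 2056, 2062.

4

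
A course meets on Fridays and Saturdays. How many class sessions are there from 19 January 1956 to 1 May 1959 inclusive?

19 January 1956 is a Thursday.
From 19 January 1956 to 1 May 1959 is 1199 days inclusive.
1199 = 7 × 171 + 2, so there are 171 full weeks plus 2 extra days.
Each full week contributes 2 days from the set (Fri, Sat): 171 × 2 = 342.
The 2 extra days are Thursday, Friday — 1 of them qualifies.
Total: 342 + 1 = 343.

343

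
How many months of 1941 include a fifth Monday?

A month has five Mondays exactly when Monday falls within its first (length − 28) days.
Jan: 31 days, starts Wed → 5 of Wed, Thu, Fri
Feb: 28 days, starts Sat → 5 of (none)
Mar: 31 days, starts Sat → 5 of Sat, Sun, Mon ✓
Apr: 30 days, starts Tue → 5 of Tue, Wed
May: 31 days, starts Thu → 5 of Thu, Fri, Sat
Jun: 30 days, starts Sun → 5 of Sun, Mon ✓
Jul: 31 days, starts Tue → 5 of Tue, Wed, Thu
Aug: 31 days, starts Fri → 5 of Fri, Sat, Sun
Sep: 30 days, starts Mon → 5 of Mon, Tue ✓
Oct: 31 days, starts Wed → 5 of Wed, Thu, Fri
Nov: 30 days, starts Sat → 5 of Sat, Sun
Dec: 31 days, starts Mon → 5 of Mon, Tue, Wed ✓
Months with five Mondays: Mar, Jun, Sep, Dec.

4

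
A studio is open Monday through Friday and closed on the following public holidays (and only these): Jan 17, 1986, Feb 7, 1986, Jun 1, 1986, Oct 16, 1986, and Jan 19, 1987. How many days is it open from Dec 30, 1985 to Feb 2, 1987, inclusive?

Dec 30, 1985 is a Monday.
The range spans 400 days (inclusive of both endpoints).
400 = 7 × 57 + 1, so there are 57 full weeks plus 1 extra day.
Each full week contributes 5 weekdays (Mon–Fri): 57 × 5 = 285.
The 1 extra day is Mon — 1 of them qualifies.
Total: 285 + 1 = 286.
Holidays: Jan 17, 1986 (Fri); Feb 7, 1986 (Fri); Jun 1, 1986 (Sun); Oct 16, 1986 (Thu); Jan 19, 1987 (Mon).
4 of the 5 holidays fall on weekdays; the rest are weekends and were already excluded.
Business days: 286 − 4 = 282.

282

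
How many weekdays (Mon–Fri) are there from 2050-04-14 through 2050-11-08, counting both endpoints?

149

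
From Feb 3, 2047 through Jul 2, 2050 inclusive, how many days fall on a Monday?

Feb 3, 2047 is a Sunday.
That's 1246 days from start to end, counting both.
1246 = 7 × 178, so the span is exactly 178 full weeks.
Each full week contributes one Monday: 178 so far.

178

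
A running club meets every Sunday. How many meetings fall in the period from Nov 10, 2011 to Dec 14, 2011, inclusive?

5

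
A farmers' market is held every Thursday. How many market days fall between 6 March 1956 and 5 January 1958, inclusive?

96 Thursdays

6 March 1956 is a Tuesday.
That's 671 days from start to end, counting both.
671 = 7 × 95 + 6, so there are 95 full weeks plus 6 extra days.
Each full week contributes one Thursday: 95 so far.
The 6 extra days are Tue, Wed, Thu, Fri, Sat, Sun — 1 of them qualifies.
Total: 95 + 1 = 96.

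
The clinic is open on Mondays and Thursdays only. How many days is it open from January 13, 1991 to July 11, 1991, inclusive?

52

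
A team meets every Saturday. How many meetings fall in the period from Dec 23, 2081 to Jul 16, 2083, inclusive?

Dec 23, 2081 is a Tuesday.
From Dec 23, 2081 to Jul 16, 2083 is 571 days inclusive.
571 = 7 × 81 + 4, so there are 81 full weeks plus 4 extra days.
Each full week contributes one Saturday: 81 so far.
The 4 extra days are Tue, Wed, Thu, Fri — none qualify.
Total: 81 + 0 = 81.

81 Saturdays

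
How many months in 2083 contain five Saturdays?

A month has five Saturdays exactly when Saturday falls within its first (length − 28) days.
Jan: 31 days, starts Fri → 5 of Fri, Sat, Sun ✓
Feb: 28 days, starts Mon → 5 of (none)
Mar: 31 days, starts Mon → 5 of Mon, Tue, Wed
Apr: 30 days, starts Thu → 5 of Thu, Fri
May: 31 days, starts Sat → 5 of Sat, Sun, Mon ✓
Jun: 30 days, starts Tue → 5 of Tue, Wed
Jul: 31 days, starts Thu → 5 of Thu, Fri, Sat ✓
Aug: 31 days, starts Sun → 5 of Sun, Mon, Tue
Sep: 30 days, starts Wed → 5 of Wed, Thu
Oct: 31 days, starts Fri → 5 of Fri, Sat, Sun ✓
Nov: 30 days, starts Mon → 5 of Mon, Tue
Dec: 31 days, starts Wed → 5 of Wed, Thu, Fri
Months with five Saturdays: Jan, May, Jul, Oct.

4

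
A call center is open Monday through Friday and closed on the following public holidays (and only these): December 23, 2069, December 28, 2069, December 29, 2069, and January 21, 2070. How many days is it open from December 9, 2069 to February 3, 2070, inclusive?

39 working days

December 9, 2069 is a Monday.
The range spans 57 days (inclusive of both endpoints).
57 = 7 × 8 + 1, so there are 8 full weeks plus 1 extra day.
Each full week contributes 5 weekdays (Mon–Fri): 8 × 5 = 40.
The 1 extra day is Mon — 1 of them qualifies.
Total: 40 + 1 = 41.
Holidays: December 23, 2069 (Mon); December 28, 2069 (Sat); December 29, 2069 (Sun); January 21, 2070 (Tue).
2 of the 4 holidays fall on weekdays; the rest are weekends and were already excluded.
Business days: 41 − 2 = 39.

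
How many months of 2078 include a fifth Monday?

A month has five Mondays exactly when Monday falls within its first (length − 28) days.
Jan: 31 days, starts Sat → 5 of Sat, Sun, Mon ✓
Feb: 28 days, starts Tue → 5 of (none)
Mar: 31 days, starts Tue → 5 of Tue, Wed, Thu
Apr: 30 days, starts Fri → 5 of Fri, Sat
May: 31 days, starts Sun → 5 of Sun, Mon, Tue ✓
Jun: 30 days, starts Wed → 5 of Wed, Thu
Jul: 31 days, starts Fri → 5 of Fri, Sat, Sun
Aug: 31 days, starts Mon → 5 of Mon, Tue, Wed ✓
Sep: 30 days, starts Thu → 5 of Thu, Fri
Oct: 31 days, starts Sat → 5 of Sat, Sun, Mon ✓
Nov: 30 days, starts Tue → 5 of Tue, Wed
Dec: 31 days, starts Thu → 5 of Thu, Fri, Sat
Months with five Mondays: Jan, May, Aug, Oct.

4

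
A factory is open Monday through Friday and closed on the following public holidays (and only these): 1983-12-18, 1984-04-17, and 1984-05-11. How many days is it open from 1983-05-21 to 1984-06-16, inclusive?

1983-05-21 is a Saturday.
That's 393 days from start to end, counting both.
393 = 7 × 56 + 1, so there are 56 full weeks plus 1 extra day.
Each full week contributes 5 weekdays (Mon–Fri): 56 × 5 = 280.
The 1 extra day is Saturday — none qualify.
Total: 280 + 0 = 280.
Holidays: 1983-12-18 (Sun); 1984-04-17 (Tue); 1984-05-11 (Fri).
2 of the 3 holidays fall on weekdays; the rest are weekends and were already excluded.
Business days: 280 − 2 = 278.

278 working days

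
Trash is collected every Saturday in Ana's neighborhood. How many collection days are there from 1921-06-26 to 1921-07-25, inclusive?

4

1921-06-26 is a Sunday.
That's 30 days from start to end, counting both.
30 = 7 × 4 + 2, so there are 4 full weeks plus 2 extra days.
Each full week contributes one Saturday: 4 so far.
The 2 extra days are Sun, Mon — none qualify.
Total: 4 + 0 = 4.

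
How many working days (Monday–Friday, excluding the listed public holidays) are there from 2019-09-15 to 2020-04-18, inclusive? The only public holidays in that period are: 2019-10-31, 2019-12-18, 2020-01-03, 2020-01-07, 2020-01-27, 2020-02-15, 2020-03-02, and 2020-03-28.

149 working days

2019-09-15 is a Sunday.
That's 217 days from start to end, counting both.
217 = 7 × 31, so the span is exactly 31 full weeks.
Each full week contributes 5 weekdays (Mon–Fri): 31 × 5 = 155.
Holidays: 2019-10-31 (Thu); 2019-12-18 (Wed); 2020-01-03 (Fri); 2020-01-07 (Tue); 2020-01-27 (Mon); 2020-02-15 (Sat); 2020-03-02 (Mon); 2020-03-28 (Sat).
6 of the 8 holidays fall on weekdays; the rest are weekends and were already excluded.
Business days: 155 − 6 = 149.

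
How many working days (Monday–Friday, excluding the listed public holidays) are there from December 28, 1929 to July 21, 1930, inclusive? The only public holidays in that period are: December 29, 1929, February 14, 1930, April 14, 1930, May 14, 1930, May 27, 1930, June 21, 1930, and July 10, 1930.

141

December 28, 1929 is a Saturday.
The range spans 206 days (inclusive of both endpoints).
206 = 7 × 29 + 3, so there are 29 full weeks plus 3 extra days.
Each full week contributes 5 weekdays (Mon–Fri): 29 × 5 = 145.
The 3 extra days are Sat, Sun, Mon — 1 of them qualifies.
Total: 145 + 1 = 146.
Holidays: December 29, 1929 (Sun); February 14, 1930 (Fri); April 14, 1930 (Mon); May 14, 1930 (Wed); May 27, 1930 (Tue); June 21, 1930 (Sat); July 10, 1930 (Thu).
5 of the 7 holidays fall on weekdays; the rest are weekends and were already excluded.
Business days: 146 − 5 = 141.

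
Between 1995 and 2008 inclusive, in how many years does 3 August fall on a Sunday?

3

Day of week of August 3 in each year:
1995: Thu, 1996: Sat, 1997: Sun ✓, 1998: Mon, 1999: Tue, 2000: Thu, 2001: Fri, 2002: Sat, 2003: Sun ✓, 2004: Tue, 2005: Wed, 2006: Thu, 2007: Fri, 2008: Sun ✓
Sundays: 1997, 2003, 2008.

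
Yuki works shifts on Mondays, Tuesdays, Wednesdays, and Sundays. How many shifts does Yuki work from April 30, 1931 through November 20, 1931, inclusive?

116

April 30, 1931 is a Thursday.
The range spans 205 days (inclusive of both endpoints).
205 = 7 × 29 + 2, so there are 29 full weeks plus 2 extra days.
Each full week contributes 4 days from the set (Mon, Tue, Wed, Sun): 29 × 4 = 116.
The 2 extra days are Thursday, Friday — none qualify.
Total: 116 + 0 = 116.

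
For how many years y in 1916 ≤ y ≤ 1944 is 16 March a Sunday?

4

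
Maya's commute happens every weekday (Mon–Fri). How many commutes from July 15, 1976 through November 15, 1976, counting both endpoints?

88 weekdays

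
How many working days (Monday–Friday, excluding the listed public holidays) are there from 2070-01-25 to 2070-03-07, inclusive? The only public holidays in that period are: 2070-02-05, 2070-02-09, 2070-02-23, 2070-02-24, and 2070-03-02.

28 working days

2070-01-25 is a Saturday.
That's 42 days from start to end, counting both.
42 = 7 × 6, so the span is exactly 6 full weeks.
Each full week contributes 5 weekdays (Mon–Fri): 6 × 5 = 30.
Holidays: 2070-02-05 (Wed); 2070-02-09 (Sun); 2070-02-23 (Sun); 2070-02-24 (Mon); 2070-03-02 (Sun).
2 of the 5 holidays fall on weekdays; the rest are weekends and were already excluded.
Business days: 30 − 2 = 28.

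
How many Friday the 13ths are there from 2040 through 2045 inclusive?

12

Friday-the-13ths by year:
2040: Jan, Apr, Jul
2041: Sep, Dec
2042: Jun
2043: Feb, Mar, Nov
2044: May
2045: Jan, Oct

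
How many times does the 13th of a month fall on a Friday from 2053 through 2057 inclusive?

Friday-the-13ths by year:
2053: Jun
2054: Feb, Mar, Nov
2055: Aug
2056: Oct
2057: Apr, Jul

8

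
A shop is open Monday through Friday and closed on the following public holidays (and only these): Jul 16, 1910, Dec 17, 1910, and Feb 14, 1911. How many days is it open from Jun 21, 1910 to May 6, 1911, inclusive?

228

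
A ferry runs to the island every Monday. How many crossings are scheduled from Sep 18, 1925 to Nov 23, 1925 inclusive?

Sep 18, 1925 is a Friday.
The range spans 67 days (inclusive of both endpoints).
67 = 7 × 9 + 4, so there are 9 full weeks plus 4 extra days.
Each full week contributes one Monday: 9 so far.
The 4 extra days are Fri, Sat, Sun, Mon — 1 of them qualifies.
Total: 9 + 1 = 10.

10 Mondays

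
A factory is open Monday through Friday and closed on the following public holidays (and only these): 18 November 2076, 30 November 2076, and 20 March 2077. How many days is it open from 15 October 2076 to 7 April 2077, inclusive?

123 business days

15 October 2076 is a Thursday.
From 15 October 2076 to 7 April 2077 is 175 days inclusive.
175 = 7 × 25, so the span is exactly 25 full weeks.
Each full week contributes 5 weekdays (Mon–Fri): 25 × 5 = 125.
Total: 125.
Holidays: 18 November 2076 (Wed); 30 November 2076 (Mon); 20 March 2077 (Sat).
2 of the 3 holidays fall on weekdays; the rest are weekends and were already excluded.
Business days: 125 − 2 = 123.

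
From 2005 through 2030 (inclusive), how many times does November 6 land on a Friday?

4

Day of week of November 6 in each year:
2005: Sun, 2006: Mon, 2007: Tue, 2008: Thu, 2009: Fri ✓, 2010: Sat, 2011: Sun, 2012: Tue, 2013: Wed, 2014: Thu, 2015: Fri ✓, 2016: Sun, 2017: Mon, 2018: Tue, 2019: Wed, 2020: Fri ✓, 2021: Sat, 2022: Sun, 2023: Mon, 2024: Wed, 2025: Thu, 2026: Fri ✓, 2027: Sat, 2028: Mon, 2029: Tue, 2030: Wed
Fridays: 2009, 2015, 2020, 2026.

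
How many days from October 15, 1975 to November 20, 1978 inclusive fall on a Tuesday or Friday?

October 15, 1975 is a Wednesday.
That's 1133 days from start to end, counting both.
1133 = 7 × 161 + 6, so there are 161 full weeks plus 6 extra days.
Each full week contributes 2 days from the set (Tue, Fri): 161 × 2 = 322.
The 6 extra days are Wed, Thu, Fri, Sat, Sun, Mon — 1 of them qualifies.
Total: 322 + 1 = 323.

323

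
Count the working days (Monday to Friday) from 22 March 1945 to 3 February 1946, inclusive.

22 March 1945 is a Thursday.
From 22 March 1945 to 3 February 1946 is 319 days inclusive.
319 = 7 × 45 + 4, so there are 45 full weeks plus 4 extra days.
Each full week contributes 5 weekdays (Mon–Fri): 45 × 5 = 225.
The 4 extra days are Thursday, Friday, Saturday, Sunday — 2 of them qualify.
Total: 225 + 2 = 227.

227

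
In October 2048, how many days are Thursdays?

5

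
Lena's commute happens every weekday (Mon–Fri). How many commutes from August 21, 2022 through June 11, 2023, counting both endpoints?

August 21, 2022 is a Sunday.
The range spans 295 days (inclusive of both endpoints).
295 = 7 × 42 + 1, so there are 42 full weeks plus 1 extra day.
Each full week contributes 5 weekdays (Mon–Fri): 42 × 5 = 210.
The 1 extra day is Sunday — none qualify.
Total: 210 + 0 = 210.

210 weekdays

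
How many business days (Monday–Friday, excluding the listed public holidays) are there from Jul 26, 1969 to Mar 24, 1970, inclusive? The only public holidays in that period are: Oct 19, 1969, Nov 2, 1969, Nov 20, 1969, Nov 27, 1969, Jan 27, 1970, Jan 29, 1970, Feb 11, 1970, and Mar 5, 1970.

Jul 26, 1969 is a Saturday.
That's 242 days from start to end, counting both.
242 = 7 × 34 + 4, so there are 34 full weeks plus 4 extra days.
Each full week contributes 5 weekdays (Mon–Fri): 34 × 5 = 170.
The 4 extra days are Saturday, Sunday, Monday, Tuesday — 2 of them qualify.
Total: 170 + 2 = 172.
Holidays: Oct 19, 1969 (Sun); Nov 2, 1969 (Sun); Nov 20, 1969 (Thu); Nov 27, 1969 (Thu); Jan 27, 1970 (Tue); Jan 29, 1970 (Thu); Feb 11, 1970 (Wed); Mar 5, 1970 (Thu).
6 of the 8 holidays fall on weekdays; the rest are weekends and were already excluded.
Business days: 172 − 6 = 166.

166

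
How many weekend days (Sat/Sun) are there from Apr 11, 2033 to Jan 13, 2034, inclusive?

78

Apr 11, 2033 is a Monday.
From Apr 11, 2033 to Jan 13, 2034 is 278 days inclusive.
278 = 7 × 39 + 5, so there are 39 full weeks plus 5 extra days.
Each full week contributes 2 weekend days (Sat, Sun): 39 × 2 = 78.
The 5 extra days are Mon, Tue, Wed, Thu, Fri — none qualify.
Total: 78 + 0 = 78.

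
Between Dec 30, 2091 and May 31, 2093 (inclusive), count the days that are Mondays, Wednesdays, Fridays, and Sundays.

Dec 30, 2091 is a Sunday.
The range spans 519 days (inclusive of both endpoints).
519 = 7 × 74 + 1, so there are 74 full weeks plus 1 extra day.
Each full week contributes 4 days from the set (Mon, Wed, Fri, Sun): 74 × 4 = 296.
The 1 extra day is Sun — 1 of them qualifies.
Total: 296 + 1 = 297.

297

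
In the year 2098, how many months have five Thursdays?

A month has five Thursdays exactly when Thursday falls within its first (length − 28) days.
Jan: 31 days, starts Wed → 5 of Wed, Thu, Fri ✓
Feb: 28 days, starts Sat → 5 of (none)
Mar: 31 days, starts Sat → 5 of Sat, Sun, Mon
Apr: 30 days, starts Tue → 5 of Tue, Wed
May: 31 days, starts Thu → 5 of Thu, Fri, Sat ✓
Jun: 30 days, starts Sun → 5 of Sun, Mon
Jul: 31 days, starts Tue → 5 of Tue, Wed, Thu ✓
Aug: 31 days, starts Fri → 5 of Fri, Sat, Sun
Sep: 30 days, starts Mon → 5 of Mon, Tue
Oct: 31 days, starts Wed → 5 of Wed, Thu, Fri ✓
Nov: 30 days, starts Sat → 5 of Sat, Sun
Dec: 31 days, starts Mon → 5 of Mon, Tue, Wed
Months with five Thursdays: Jan, May, Jul, Oct.

4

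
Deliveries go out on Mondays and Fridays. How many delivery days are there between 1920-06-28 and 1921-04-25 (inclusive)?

1920-06-28 is a Monday.
That's 302 days from start to end, counting both.
302 = 7 × 43 + 1, so there are 43 full weeks plus 1 extra day.
Each full week contributes 2 days from the set (Mon, Fri): 43 × 2 = 86.
The 1 extra day is Monday — 1 of them qualifies.
Total: 86 + 1 = 87.

87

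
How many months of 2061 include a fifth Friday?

A month has five Fridays exactly when Friday falls within its first (length − 28) days.
Jan: 31 days, starts Sat → 5 of Sat, Sun, Mon
Feb: 28 days, starts Tue → 5 of (none)
Mar: 31 days, starts Tue → 5 of Tue, Wed, Thu
Apr: 30 days, starts Fri → 5 of Fri, Sat ✓
May: 31 days, starts Sun → 5 of Sun, Mon, Tue
Jun: 30 days, starts Wed → 5 of Wed, Thu
Jul: 31 days, starts Fri → 5 of Fri, Sat, Sun ✓
Aug: 31 days, starts Mon → 5 of Mon, Tue, Wed
Sep: 30 days, starts Thu → 5 of Thu, Fri ✓
Oct: 31 days, starts Sat → 5 of Sat, Sun, Mon
Nov: 30 days, starts Tue → 5 of Tue, Wed
Dec: 31 days, starts Thu → 5 of Thu, Fri, Sat ✓
Months with five Fridays: Apr, Jul, Sep, Dec.

4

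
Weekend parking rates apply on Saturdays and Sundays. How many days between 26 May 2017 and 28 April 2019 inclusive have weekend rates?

202

26 May 2017 is a Friday.
The range spans 703 days (inclusive of both endpoints).
703 = 7 × 100 + 3, so there are 100 full weeks plus 3 extra days.
Each full week contributes 2 weekend days (Sat, Sun): 100 × 2 = 200.
The 3 extra days are Fri, Sat, Sun — 2 of them qualify.
Total: 200 + 2 = 202.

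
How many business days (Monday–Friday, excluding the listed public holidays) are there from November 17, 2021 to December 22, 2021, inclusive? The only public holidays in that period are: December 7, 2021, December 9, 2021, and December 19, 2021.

November 17, 2021 is a Wednesday.
From November 17, 2021 to December 22, 2021 is 36 days inclusive.
36 = 7 × 5 + 1, so there are 5 full weeks plus 1 extra day.
Each full week contributes 5 weekdays (Mon–Fri): 5 × 5 = 25.
The 1 extra day is Wed — 1 of them qualifies.
Total: 25 + 1 = 26.
Holidays: December 7, 2021 (Tue); December 9, 2021 (Thu); December 19, 2021 (Sun).
2 of the 3 holidays fall on weekdays; the rest are weekends and were already excluded.
Business days: 26 − 2 = 24.

24 business days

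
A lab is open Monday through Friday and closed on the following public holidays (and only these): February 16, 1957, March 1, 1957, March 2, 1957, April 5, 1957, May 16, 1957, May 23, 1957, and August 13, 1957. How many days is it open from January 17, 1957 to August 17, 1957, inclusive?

January 17, 1957 is a Thursday.
The range spans 213 days (inclusive of both endpoints).
213 = 7 × 30 + 3, so there are 30 full weeks plus 3 extra days.
Each full week contributes 5 weekdays (Mon–Fri): 30 × 5 = 150.
The 3 extra days are Thursday, Friday, Saturday — 2 of them qualify.
Total: 150 + 2 = 152.
Holidays: February 16, 1957 (Sat); March 1, 1957 (Fri); March 2, 1957 (Sat); April 5, 1957 (Fri); May 16, 1957 (Thu); May 23, 1957 (Thu); August 13, 1957 (Tue).
5 of the 7 holidays fall on weekdays; the rest are weekends and were already excluded.
Business days: 152 − 5 = 147.

147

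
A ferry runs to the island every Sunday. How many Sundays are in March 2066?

1 March 2066 is a Monday.
That's 31 days from start to end, counting both.
31 = 7 × 4 + 3, so there are 4 full weeks plus 3 extra days.
Each full week contributes one Sunday: 4 so far.
The 3 extra days are Mon, Tue, Wed — none qualify.
Total: 4 + 0 = 4.

4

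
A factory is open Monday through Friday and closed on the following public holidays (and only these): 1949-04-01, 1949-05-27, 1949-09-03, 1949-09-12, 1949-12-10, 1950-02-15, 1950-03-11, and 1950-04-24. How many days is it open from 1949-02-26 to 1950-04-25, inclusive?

1949-02-26 is a Saturday.
That's 424 days from start to end, counting both.
424 = 7 × 60 + 4, so there are 60 full weeks plus 4 extra days.
Each full week contributes 5 weekdays (Mon–Fri): 60 × 5 = 300.
The 4 extra days are Sat, Sun, Mon, Tue — 2 of them qualify.
Total: 300 + 2 = 302.
Holidays: 1949-04-01 (Fri); 1949-05-27 (Fri); 1949-09-03 (Sat); 1949-09-12 (Mon); 1949-12-10 (Sat); 1950-02-15 (Wed); 1950-03-11 (Sat); 1950-04-24 (Mon).
5 of the 8 holidays fall on weekdays; the rest are weekends and were already excluded.
Business days: 302 − 5 = 297.

297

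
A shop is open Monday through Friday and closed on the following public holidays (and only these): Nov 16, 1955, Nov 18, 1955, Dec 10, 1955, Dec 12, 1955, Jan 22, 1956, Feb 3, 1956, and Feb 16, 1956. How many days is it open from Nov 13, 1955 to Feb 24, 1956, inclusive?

70 business days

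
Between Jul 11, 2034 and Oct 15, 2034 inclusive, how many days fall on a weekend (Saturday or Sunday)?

28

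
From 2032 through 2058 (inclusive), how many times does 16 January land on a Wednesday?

Day of week of January 16 in each year:
2032: Fri, 2033: Sun, 2034: Mon, 2035: Tue, 2036: Wed ✓, 2037: Fri, 2038: Sat, 2039: Sun, 2040: Mon, 2041: Wed ✓, 2042: Thu, 2043: Fri, 2044: Sat, 2045: Mon, 2046: Tue, 2047: Wed ✓, 2048: Thu, 2049: Sat, 2050: Sun, 2051: Mon, 2052: Tue, 2053: Thu, 2054: Fri, 2055: Sat, 2056: Sun, 2057: Tue, 2058: Wed ✓
Wednesdays: 2036, 2041, 2047, 2058.

4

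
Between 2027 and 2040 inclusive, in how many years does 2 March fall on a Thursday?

Day of week of March 2 in each year:
2027: Tue, 2028: Thu ✓, 2029: Fri, 2030: Sat, 2031: Sun, 2032: Tue, 2033: Wed, 2034: Thu ✓, 2035: Fri, 2036: Sun, 2037: Mon, 2038: Tue, 2039: Wed, 2040: Fri
Thursdays: 2028, 2034.

2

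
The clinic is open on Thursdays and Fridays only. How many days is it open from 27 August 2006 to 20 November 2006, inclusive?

27 August 2006 is a Sunday.
From 27 August 2006 to 20 November 2006 is 86 days inclusive.
86 = 7 × 12 + 2, so there are 12 full weeks plus 2 extra days.
Each full week contributes 2 days from the set (Thu, Fri): 12 × 2 = 24.
The 2 extra days are Sun, Mon — none qualify.
Total: 24 + 0 = 24.

24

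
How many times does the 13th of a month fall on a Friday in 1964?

2

The 13th falls on a Friday when the month's 13th has weekday Fri.
Jan 13 is Mon; Feb 13 is Thu; Mar 13 is Fri ✓; Apr 13 is Mon; May 13 is Wed; Jun 13 is Sat; Jul 13 is Mon; Aug 13 is Thu; Sep 13 is Sun; Oct 13 is Tue; Nov 13 is Fri ✓; Dec 13 is Sun.
Friday the 13ths: Mar, Nov.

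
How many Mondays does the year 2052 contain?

53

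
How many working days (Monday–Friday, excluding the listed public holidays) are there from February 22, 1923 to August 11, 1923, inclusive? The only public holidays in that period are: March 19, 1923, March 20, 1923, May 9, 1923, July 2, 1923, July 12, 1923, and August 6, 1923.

February 22, 1923 is a Thursday.
From February 22, 1923 to August 11, 1923 is 171 days inclusive.
171 = 7 × 24 + 3, so there are 24 full weeks plus 3 extra days.
Each full week contributes 5 weekdays (Mon–Fri): 24 × 5 = 120.
The 3 extra days are Thursday, Friday, Saturday — 2 of them qualify.
Total: 120 + 2 = 122.
Holidays: March 19, 1923 (Mon); March 20, 1923 (Tue); May 9, 1923 (Wed); July 2, 1923 (Mon); July 12, 1923 (Thu); August 6, 1923 (Mon).
All 6 holidays fall on weekdays, so subtract 6.
Business days: 122 − 6 = 116.

116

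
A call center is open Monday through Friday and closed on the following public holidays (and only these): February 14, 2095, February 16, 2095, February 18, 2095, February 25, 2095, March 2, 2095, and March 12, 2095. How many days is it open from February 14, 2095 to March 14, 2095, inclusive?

February 14, 2095 is a Monday.
The range spans 29 days (inclusive of both endpoints).
29 = 7 × 4 + 1, so there are 4 full weeks plus 1 extra day.
Each full week contributes 5 weekdays (Mon–Fri): 4 × 5 = 20.
The 1 extra day is Monday — 1 of them qualifies.
Total: 20 + 1 = 21.
Holidays: February 14, 2095 (Mon); February 16, 2095 (Wed); February 18, 2095 (Fri); February 25, 2095 (Fri); March 2, 2095 (Wed); March 12, 2095 (Sat).
5 of the 6 holidays fall on weekdays; the rest are weekends and were already excluded.
Business days: 21 − 5 = 16.

16 business days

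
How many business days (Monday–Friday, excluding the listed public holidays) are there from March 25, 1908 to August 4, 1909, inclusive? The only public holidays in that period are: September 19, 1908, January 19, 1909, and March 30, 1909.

354

March 25, 1908 is a Wednesday.
That's 498 days from start to end, counting both.
498 = 7 × 71 + 1, so there are 71 full weeks plus 1 extra day.
Each full week contributes 5 weekdays (Mon–Fri): 71 × 5 = 355.
The 1 extra day is Wed — 1 of them qualifies.
Total: 355 + 1 = 356.
Holidays: September 19, 1908 (Sat); January 19, 1909 (Tue); March 30, 1909 (Tue).
2 of the 3 holidays fall on weekdays; the rest are weekends and were already excluded.
Business days: 356 − 2 = 354.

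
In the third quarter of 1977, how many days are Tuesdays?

13

Jul 1, 1977 is a Friday.
The range spans 92 days (inclusive of both endpoints).
92 = 7 × 13 + 1, so there are 13 full weeks plus 1 extra day.
Each full week contributes one Tuesday: 13 so far.
The 1 extra day is Friday — none qualify.
Total: 13 + 0 = 13.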